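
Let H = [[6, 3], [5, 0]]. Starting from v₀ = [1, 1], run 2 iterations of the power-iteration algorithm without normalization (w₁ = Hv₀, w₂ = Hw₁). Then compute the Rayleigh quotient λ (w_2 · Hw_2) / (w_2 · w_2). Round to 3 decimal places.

λ ≈ 7.870

w1 = Hv₀ = (9, 5)
w2 = Hw1 = (69, 45)
Hw2 = (549, 345)
w2·Hw2 = 69·549 + 45·345 = 53406; w2·w2 = 69·69 + 45·45 = 6786
λ ≈ 53406/6786 = 7.870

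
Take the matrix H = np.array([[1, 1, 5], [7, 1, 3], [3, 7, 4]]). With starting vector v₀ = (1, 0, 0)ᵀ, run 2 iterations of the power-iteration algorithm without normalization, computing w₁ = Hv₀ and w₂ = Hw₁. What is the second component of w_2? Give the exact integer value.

w1 = Hv₀ = (1·1 + 1·0 + 5·0; 7·1 + 1·0 + 3·0; 3·1 + 7·0 + 4·0) = (1, 7, 3)
w2 = Hw1 = (1·1 + 1·7 + 5·3; 7·1 + 1·7 + 3·3; 3·1 + 7·7 + 4·3) = (23, 23, 64)
The requested component of w2 is 23.

23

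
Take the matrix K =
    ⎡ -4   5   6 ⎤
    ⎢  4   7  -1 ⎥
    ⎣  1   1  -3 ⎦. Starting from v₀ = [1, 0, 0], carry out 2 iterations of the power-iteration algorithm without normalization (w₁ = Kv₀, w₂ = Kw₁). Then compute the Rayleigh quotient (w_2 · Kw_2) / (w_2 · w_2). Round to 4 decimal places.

-1.5628

w1 = Kv₀ = ((-4)·1 + 5·0 + 6·0; 4·1 + 7·0 + (-1)·0; 1·1 + 1·0 + (-3)·0) = (-4, 4, 1)
w2 = Kw1 = ((-4)·(-4) + 5·4 + 6·1; 4·(-4) + 7·4 + (-1)·1; 1·(-4) + 1·4 + (-3)·1) = (42, 11, -3)
Kw2 = (-131, 248, 62)
w2·Kw2 = 42·(-131) + 11·248 + (-3)·62 = -2960; w2·w2 = 42·42 + 11·11 + (-3)·(-3) = 1894
λ ≈ -2960/1894 = -1.5628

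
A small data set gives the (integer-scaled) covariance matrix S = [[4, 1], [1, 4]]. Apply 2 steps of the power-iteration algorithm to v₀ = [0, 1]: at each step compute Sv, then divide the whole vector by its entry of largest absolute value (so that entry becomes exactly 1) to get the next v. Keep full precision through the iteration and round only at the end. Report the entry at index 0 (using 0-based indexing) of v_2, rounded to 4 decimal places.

Sv0 = (1.00000, 4.00000); divide by 4.00000 → v1 = (0.25000, 1.00000)
Sv1 = (2.00000, 4.25000); divide by 4.25000 → v2 = (0.47059, 1.00000)
Requested entry of v2: 8/17 = 0.4706

0.4706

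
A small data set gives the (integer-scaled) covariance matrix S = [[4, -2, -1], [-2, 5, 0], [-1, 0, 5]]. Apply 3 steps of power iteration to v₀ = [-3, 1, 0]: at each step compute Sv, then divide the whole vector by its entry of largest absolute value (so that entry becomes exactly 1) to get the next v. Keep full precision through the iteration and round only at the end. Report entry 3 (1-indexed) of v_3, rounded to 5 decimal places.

0.39168

Sv0 = (-14.000000, 11.000000, 3.000000); divide by -14.000000 → v1 = (1.000000, -0.785714, -0.214286)
Sv1 = (5.785714, -5.928571, -2.071429); divide by -5.928571 → v2 = (-0.975904, 1.000000, 0.349398)
Sv2 = (-6.253012, 6.951807, 2.722892); divide by 6.951807 → v3 = (-0.899480, 1.000000, 0.391681)
Requested entry of v3: 226/577 = 0.39168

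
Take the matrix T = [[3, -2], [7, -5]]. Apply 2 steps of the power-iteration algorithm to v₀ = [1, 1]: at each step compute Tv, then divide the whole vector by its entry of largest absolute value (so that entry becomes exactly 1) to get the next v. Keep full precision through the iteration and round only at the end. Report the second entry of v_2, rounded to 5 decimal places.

Tv0 = (1.000000, 2.000000); divide by 2.000000 → v1 = (0.500000, 1.000000)
Tv1 = (-0.500000, -1.500000); divide by -1.500000 → v2 = (0.333333, 1.000000)
Requested entry of v2: -3/-3 = 1.00000

1.00000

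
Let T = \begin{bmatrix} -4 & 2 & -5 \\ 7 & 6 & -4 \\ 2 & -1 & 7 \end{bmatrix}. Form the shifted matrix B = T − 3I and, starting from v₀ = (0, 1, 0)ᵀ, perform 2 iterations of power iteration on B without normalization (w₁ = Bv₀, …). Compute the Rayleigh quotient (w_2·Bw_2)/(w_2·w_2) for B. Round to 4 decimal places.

μ ≈ 2.4217

B = T − 3I has rows (-7, 2, -5); (7, 3, -4); (2, -1, 4)
w1 = Bv₀ = (2, 3, -1)
w2 = Bw1 = (-3, 27, -3)
Bw2 = (90, 72, -45)
w2·Bw2 = 1809; w2·w2 = 747; μ ≈ 1809/747 = 2.4217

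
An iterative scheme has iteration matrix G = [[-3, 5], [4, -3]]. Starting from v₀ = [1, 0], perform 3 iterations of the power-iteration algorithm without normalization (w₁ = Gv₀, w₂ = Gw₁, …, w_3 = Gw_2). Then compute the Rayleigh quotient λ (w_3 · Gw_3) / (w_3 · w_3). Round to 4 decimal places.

w1 = Gv₀ = ((-3)·1 + 5·0; 4·1 + (-3)·0) = (-3, 4)
w2 = Gw1 = ((-3)·(-3) + 5·4; 4·(-3) + (-3)·4) = (29, -24)
w3 = Gw2 = (-207, 188)
Gw3 = (1561, -1392)
w3·Gw3 = (-207)·1561 + 188·(-1392) = -584823; w3·w3 = (-207)·(-207) + 188·188 = 78193
λ ≈ -584823/78193 = -7.4792

-7.4792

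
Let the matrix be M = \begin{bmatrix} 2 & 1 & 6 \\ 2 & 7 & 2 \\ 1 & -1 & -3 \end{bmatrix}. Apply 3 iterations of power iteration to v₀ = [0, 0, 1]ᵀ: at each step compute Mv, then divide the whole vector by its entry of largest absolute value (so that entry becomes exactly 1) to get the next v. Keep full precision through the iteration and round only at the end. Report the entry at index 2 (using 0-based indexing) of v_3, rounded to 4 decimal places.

-0.3987

Mv0 = (6.00000, 2.00000, -3.00000); divide by 6.00000 → v1 = (1.00000, 0.33333, -0.50000)
Mv1 = (-0.66667, 3.33333, 2.16667); divide by 3.33333 → v2 = (-0.20000, 1.00000, 0.65000)
Mv2 = (4.50000, 7.90000, -3.15000); divide by 7.90000 → v3 = (0.56962, 1.00000, -0.39873)
Requested entry of v3: -63/158 = -0.3987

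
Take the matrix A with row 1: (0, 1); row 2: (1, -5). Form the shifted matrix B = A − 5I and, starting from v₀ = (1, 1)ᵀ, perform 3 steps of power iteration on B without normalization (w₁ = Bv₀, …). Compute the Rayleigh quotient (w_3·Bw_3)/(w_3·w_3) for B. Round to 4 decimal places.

B = A − 5I has rows (-5, 1); (1, -10)
w1 = Bv₀ = ((-5)·1 + 1·1; 1·1 + (-10)·1) = (-4, -9)
w2 = Bw1 = ((-5)·(-4) + 1·(-9); 1·(-4) + (-10)·(-9)) = (11, 86)
w3 = Bw2 = (31, -849)
Bw3 = (-1004, 8521)
w3·Bw3 = -7265453; w3·w3 = 721762; μ ≈ -7265453/721762 = -10.0663

μ ≈ -10.0663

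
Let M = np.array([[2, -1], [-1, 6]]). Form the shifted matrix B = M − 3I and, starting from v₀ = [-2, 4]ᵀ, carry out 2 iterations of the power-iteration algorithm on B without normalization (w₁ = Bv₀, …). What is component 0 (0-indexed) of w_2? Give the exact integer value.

-12

B = M − 3I has rows (-1, -1); (-1, 3)
w1 = Bv₀ = (-2, 14)
w2 = Bw1 = (-12, 44)
Requested component of w2: -12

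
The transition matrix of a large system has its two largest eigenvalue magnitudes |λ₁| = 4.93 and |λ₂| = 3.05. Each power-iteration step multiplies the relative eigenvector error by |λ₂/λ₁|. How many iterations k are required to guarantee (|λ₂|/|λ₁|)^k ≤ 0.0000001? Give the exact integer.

|λ₂/λ₁| = 3.05/4.93 = 0.61866
Need k ≥ ln(0.0000001) / ln(0.61866) = -16.1181 / -0.4802 ≈ 33.566
Smallest integer k satisfying the bound: 34

34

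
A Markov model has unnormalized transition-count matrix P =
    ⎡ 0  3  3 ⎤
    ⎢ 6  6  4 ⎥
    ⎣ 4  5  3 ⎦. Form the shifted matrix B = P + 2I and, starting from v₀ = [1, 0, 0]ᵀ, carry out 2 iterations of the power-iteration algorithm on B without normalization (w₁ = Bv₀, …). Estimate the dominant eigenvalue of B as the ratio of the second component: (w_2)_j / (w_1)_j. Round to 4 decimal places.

μ ≈ 12.6667

B = P + 2I has rows (2, 3, 3); (6, 8, 4); (4, 5, 5)
w1 = Bv₀ = (2·1 + 3·0 + 3·0; 6·1 + 8·0 + 4·0; 4·1 + 5·0 + 5·0) = (2, 6, 4)
w2 = Bw1 = (2·2 + 3·6 + 3·4; 6·2 + 8·6 + 4·4; 4·2 + 5·6 + 5·4) = (34, 76, 58)
Ratio: 76/6 = 12.6667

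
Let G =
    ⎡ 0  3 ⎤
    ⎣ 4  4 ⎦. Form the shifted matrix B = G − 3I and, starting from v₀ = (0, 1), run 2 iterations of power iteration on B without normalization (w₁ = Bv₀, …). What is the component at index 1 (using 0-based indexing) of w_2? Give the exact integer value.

13

B = G − 3I has rows (-3, 3); (4, 1)
w1 = Bv₀ = (3, 1)
w2 = Bw1 = (-6, 13)
Requested component of w2: 13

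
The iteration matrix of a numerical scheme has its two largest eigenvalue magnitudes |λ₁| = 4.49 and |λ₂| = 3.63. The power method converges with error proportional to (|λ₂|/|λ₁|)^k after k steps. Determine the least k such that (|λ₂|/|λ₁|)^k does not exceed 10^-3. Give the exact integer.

33

|λ₂/λ₁| = 3.63/4.49 = 0.80846
Need k ≥ ln(10^-3) / ln(0.80846) = -6.9078 / -0.2126 ≈ 32.489
Smallest integer k satisfying the bound: 33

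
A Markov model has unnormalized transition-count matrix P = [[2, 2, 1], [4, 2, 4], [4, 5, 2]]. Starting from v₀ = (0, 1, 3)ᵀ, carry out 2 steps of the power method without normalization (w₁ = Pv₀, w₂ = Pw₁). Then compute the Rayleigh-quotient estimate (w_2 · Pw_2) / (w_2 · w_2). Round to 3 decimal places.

w1 = Pv₀ = (2·0 + 2·1 + 1·3; 4·0 + 2·1 + 4·3; 4·0 + 5·1 + 2·3) = (5, 14, 11)
w2 = Pw1 = (2·5 + 2·14 + 1·11; 4·5 + 2·14 + 4·11; 4·5 + 5·14 + 2·11) = (49, 92, 112)
Pw2 = (394, 828, 880)
w2·Pw2 = 49·394 + 92·828 + 112·880 = 194042; w2·w2 = 49·49 + 92·92 + 112·112 = 23409
λ ≈ 194042/23409 = 8.289

8.289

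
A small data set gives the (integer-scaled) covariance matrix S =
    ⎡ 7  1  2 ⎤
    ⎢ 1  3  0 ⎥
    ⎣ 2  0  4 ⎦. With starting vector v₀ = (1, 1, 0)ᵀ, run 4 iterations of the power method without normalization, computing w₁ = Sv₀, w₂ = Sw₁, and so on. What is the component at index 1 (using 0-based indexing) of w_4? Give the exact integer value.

888

w1 = Sv₀ = (7·1 + 1·1 + 2·0; 1·1 + 3·1 + 0·0; 2·1 + 0·1 + 4·0) = (8, 4, 2)
w2 = Sw1 = (7·8 + 1·4 + 2·2; 1·8 + 3·4 + 0·2; 2·8 + 0·4 + 4·2) = (64, 20, 24)
w3 = Sw2 = (516, 124, 224)
w4 = Sw3 = (4184, 888, 1928)
The requested component of w4 is 888.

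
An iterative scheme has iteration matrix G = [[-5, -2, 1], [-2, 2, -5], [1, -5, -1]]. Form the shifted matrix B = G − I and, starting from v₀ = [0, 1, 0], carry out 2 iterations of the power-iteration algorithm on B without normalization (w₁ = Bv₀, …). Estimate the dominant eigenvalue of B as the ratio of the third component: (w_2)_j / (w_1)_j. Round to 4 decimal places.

μ ≈ -0.6000

B = G − I has rows (-6, -2, 1); (-2, 1, -5); (1, -5, -2)
w1 = Bv₀ = ((-6)·0 + (-2)·1 + 1·0; (-2)·0 + 1·1 + (-5)·0; 1·0 + (-5)·1 + (-2)·0) = (-2, 1, -5)
w2 = Bw1 = ((-6)·(-2) + (-2)·1 + 1·(-5); (-2)·(-2) + 1·1 + (-5)·(-5); 1·(-2) + (-5)·1 + (-2)·(-5)) = (5, 30, 3)
Ratio: 3/-5 = -0.6000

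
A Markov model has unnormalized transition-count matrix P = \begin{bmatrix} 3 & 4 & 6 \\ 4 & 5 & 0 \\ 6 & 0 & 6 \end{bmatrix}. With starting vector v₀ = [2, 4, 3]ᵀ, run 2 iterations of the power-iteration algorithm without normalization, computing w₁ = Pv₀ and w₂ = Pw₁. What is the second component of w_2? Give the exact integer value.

w1 = Pv₀ = (3·2 + 4·4 + 6·3; 4·2 + 5·4 + 0·3; 6·2 + 0·4 + 6·3) = (40, 28, 30)
w2 = Pw1 = (3·40 + 4·28 + 6·30; 4·40 + 5·28 + 0·30; 6·40 + 0·28 + 6·30) = (412, 300, 420)
The requested component of w2 is 300.

300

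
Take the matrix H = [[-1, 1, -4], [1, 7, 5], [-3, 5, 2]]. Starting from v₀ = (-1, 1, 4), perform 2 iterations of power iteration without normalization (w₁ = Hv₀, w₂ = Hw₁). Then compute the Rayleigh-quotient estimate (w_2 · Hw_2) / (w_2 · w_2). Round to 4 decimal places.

w1 = Hv₀ = ((-1)·(-1) + 1·1 + (-4)·4; 1·(-1) + 7·1 + 5·4; (-3)·(-1) + 5·1 + 2·4) = (-14, 26, 16)
w2 = Hw1 = ((-1)·(-14) + 1·26 + (-4)·16; 1·(-14) + 7·26 + 5·16; (-3)·(-14) + 5·26 + 2·16) = (-24, 248, 204)
Hw2 = (-544, 2732, 1720)
w2·Hw2 = (-24)·(-544) + 248·2732 + 204·1720 = 1041472; w2·w2 = (-24)·(-24) + 248·248 + 204·204 = 103696
λ ≈ 1041472/103696 = 10.0435

10.0435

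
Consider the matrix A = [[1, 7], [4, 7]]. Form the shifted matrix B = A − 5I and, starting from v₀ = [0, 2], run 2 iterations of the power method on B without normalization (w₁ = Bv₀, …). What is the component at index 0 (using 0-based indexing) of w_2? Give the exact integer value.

-28

B = A − 5I has rows (-4, 7); (4, 2)
w1 = Bv₀ = ((-4)·0 + 7·2; 4·0 + 2·2) = (14, 4)
w2 = Bw1 = ((-4)·14 + 7·4; 4·14 + 2·4) = (-28, 64)
Requested component of w2: -28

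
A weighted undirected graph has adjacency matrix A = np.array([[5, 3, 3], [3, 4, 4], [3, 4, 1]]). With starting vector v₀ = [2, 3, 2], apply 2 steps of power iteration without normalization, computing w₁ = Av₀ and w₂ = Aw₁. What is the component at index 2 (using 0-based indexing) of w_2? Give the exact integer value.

199

w1 = Av₀ = (5·2 + 3·3 + 3·2; 3·2 + 4·3 + 4·2; 3·2 + 4·3 + 1·2) = (25, 26, 20)
w2 = Aw1 = (5·25 + 3·26 + 3·20; 3·25 + 4·26 + 4·20; 3·25 + 4·26 + 1·20) = (263, 259, 199)
The requested component of w2 is 199.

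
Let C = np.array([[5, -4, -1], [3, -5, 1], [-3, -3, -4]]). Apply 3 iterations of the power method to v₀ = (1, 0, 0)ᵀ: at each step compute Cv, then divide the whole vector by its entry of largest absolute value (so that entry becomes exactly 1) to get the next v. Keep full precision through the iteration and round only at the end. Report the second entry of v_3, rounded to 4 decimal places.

0.4904

Cv0 = (5.00000, 3.00000, -3.00000); divide by 5.00000 → v1 = (1.00000, 0.60000, -0.60000)
Cv1 = (3.20000, -0.60000, -2.40000); divide by 3.20000 → v2 = (1.00000, -0.18750, -0.75000)
Cv2 = (6.50000, 3.18750, 0.56250); divide by 6.50000 → v3 = (1.00000, 0.49038, 0.08654)
Requested entry of v3: 51/104 = 0.4904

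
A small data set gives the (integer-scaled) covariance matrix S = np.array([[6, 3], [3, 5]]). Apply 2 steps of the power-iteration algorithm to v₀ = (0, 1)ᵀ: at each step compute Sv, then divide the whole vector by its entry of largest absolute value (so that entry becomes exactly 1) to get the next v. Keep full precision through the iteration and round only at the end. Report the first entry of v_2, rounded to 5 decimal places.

0.97059

Sv0 = (3.000000, 5.000000); divide by 5.000000 → v1 = (0.600000, 1.000000)
Sv1 = (6.600000, 6.800000); divide by 6.800000 → v2 = (0.970588, 1.000000)
Requested entry of v2: 33/34 = 0.97059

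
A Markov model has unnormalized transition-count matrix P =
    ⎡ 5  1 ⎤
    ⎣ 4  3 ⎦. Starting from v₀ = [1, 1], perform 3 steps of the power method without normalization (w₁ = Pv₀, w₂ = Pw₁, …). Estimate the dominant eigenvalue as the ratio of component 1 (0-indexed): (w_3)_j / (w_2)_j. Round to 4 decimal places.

w1 = Pv₀ = (5·1 + 1·1; 4·1 + 3·1) = (6, 7)
w2 = Pw1 = (5·6 + 1·7; 4·6 + 3·7) = (37, 45)
w3 = Pw2 = (230, 283)
Ratio at component: 283 / 45 = 6.2889

6.2889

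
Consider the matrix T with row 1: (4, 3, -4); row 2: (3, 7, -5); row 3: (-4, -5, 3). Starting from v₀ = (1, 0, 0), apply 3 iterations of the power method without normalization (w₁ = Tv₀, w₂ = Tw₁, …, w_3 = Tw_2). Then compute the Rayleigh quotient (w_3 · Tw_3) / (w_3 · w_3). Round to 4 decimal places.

12.9402

w1 = Tv₀ = (4·1 + 3·0 + (-4)·0; 3·1 + 7·0 + (-5)·0; (-4)·1 + (-5)·0 + 3·0) = (4, 3, -4)
w2 = Tw1 = (4·4 + 3·3 + (-4)·(-4); 3·4 + 7·3 + (-5)·(-4); (-4)·4 + (-5)·3 + 3·(-4)) = (41, 53, -43)
w3 = Tw2 = (495, 709, -558)
Tw3 = (6339, 9238, -7199)
w3·Tw3 = 495·6339 + 709·9238 + (-558)·(-7199) = 13704589; w3·w3 = 495·495 + 709·709 + (-558)·(-558) = 1059070
λ ≈ 13704589/1059070 = 12.9402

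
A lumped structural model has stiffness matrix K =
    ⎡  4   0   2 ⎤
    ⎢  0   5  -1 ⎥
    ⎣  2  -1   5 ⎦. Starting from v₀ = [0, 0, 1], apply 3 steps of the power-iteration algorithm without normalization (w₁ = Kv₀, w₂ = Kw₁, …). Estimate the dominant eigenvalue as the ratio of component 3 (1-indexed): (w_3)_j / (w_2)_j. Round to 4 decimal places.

w1 = Kv₀ = (2, -1, 5)
w2 = Kw1 = (18, -10, 30)
w3 = Kw2 = (132, -80, 196)
Ratio at component: 196 / 30 = 6.5333

6.5333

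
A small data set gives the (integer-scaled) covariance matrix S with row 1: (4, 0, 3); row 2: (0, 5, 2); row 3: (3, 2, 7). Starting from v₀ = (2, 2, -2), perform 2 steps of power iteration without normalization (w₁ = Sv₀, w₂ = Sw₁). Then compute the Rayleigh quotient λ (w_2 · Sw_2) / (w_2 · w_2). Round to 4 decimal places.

w1 = Sv₀ = (2, 6, -4)
w2 = Sw1 = (-4, 22, -10)
Sw2 = (-46, 90, -38)
w2·Sw2 = (-4)·(-46) + 22·90 + (-10)·(-38) = 2544; w2·w2 = (-4)·(-4) + 22·22 + (-10)·(-10) = 600
λ ≈ 2544/600 = 4.2400

4.2400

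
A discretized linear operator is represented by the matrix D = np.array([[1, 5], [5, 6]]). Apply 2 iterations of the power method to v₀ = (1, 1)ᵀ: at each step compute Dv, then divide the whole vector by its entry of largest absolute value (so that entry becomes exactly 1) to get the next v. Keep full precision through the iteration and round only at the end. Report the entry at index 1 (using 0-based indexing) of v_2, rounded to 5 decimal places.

1.00000

Dv0 = (6.000000, 11.000000); divide by 11.000000 → v1 = (0.545455, 1.000000)
Dv1 = (5.545455, 8.727273); divide by 8.727273 → v2 = (0.635417, 1.000000)
Requested entry of v2: 96/96 = 1.00000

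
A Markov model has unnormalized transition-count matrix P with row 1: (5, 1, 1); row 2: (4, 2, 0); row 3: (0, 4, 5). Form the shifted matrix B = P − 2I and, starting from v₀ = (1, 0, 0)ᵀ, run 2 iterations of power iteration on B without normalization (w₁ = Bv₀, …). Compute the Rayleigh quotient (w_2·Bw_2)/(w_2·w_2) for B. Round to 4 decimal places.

μ ≈ 5.3269

B = P − 2I has rows (3, 1, 1); (4, 0, 0); (0, 4, 3)
w1 = Bv₀ = (3, 4, 0)
w2 = Bw1 = (13, 12, 16)
Bw2 = (67, 52, 96)
w2·Bw2 = 3031; w2·w2 = 569; μ ≈ 3031/569 = 5.3269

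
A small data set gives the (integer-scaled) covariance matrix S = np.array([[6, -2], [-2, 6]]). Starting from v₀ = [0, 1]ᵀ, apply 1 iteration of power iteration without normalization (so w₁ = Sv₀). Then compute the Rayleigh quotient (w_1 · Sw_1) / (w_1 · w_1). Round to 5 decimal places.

λ ≈ 7.20000

w1 = Sv₀ = (6·0 + (-2)·1; (-2)·0 + 6·1) = (-2, 6)
Sw1 = (-24, 40)
w1·Sw1 = (-2)·(-24) + 6·40 = 288; w1·w1 = (-2)·(-2) + 6·6 = 40
λ ≈ 288/40 = 7.20000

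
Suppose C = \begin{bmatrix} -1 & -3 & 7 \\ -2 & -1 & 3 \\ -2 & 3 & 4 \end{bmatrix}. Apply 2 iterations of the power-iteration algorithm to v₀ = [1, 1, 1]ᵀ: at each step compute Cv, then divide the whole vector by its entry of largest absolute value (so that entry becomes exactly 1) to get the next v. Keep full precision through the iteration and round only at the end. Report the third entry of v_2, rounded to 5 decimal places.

0.43750

Cv0 = (3.000000, 0.000000, 5.000000); divide by 5.000000 → v1 = (0.600000, 0.000000, 1.000000)
Cv1 = (6.400000, 1.800000, 2.800000); divide by 6.400000 → v2 = (1.000000, 0.281250, 0.437500)
Requested entry of v2: 14/32 = 0.43750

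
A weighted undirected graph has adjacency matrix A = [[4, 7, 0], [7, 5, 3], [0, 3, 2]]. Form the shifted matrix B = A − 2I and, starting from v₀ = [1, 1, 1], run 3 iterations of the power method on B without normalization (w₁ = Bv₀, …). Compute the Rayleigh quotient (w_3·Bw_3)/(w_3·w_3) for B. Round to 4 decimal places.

B = A − 2I has rows (2, 7, 0); (7, 3, 3); (0, 3, 0)
w1 = Bv₀ = (2·1 + 7·1 + 0·1; 7·1 + 3·1 + 3·1; 0·1 + 3·1 + 0·1) = (9, 13, 3)
w2 = Bw1 = (2·9 + 7·13 + 0·3; 7·9 + 3·13 + 3·3; 0·9 + 3·13 + 0·3) = (109, 111, 39)
w3 = Bw2 = (995, 1213, 333)
Bw3 = (10481, 11603, 3639)
w3·Bw3 = 25714821; w3·w3 = 2572283; μ ≈ 25714821/2572283 = 9.9969

μ ≈ 9.9969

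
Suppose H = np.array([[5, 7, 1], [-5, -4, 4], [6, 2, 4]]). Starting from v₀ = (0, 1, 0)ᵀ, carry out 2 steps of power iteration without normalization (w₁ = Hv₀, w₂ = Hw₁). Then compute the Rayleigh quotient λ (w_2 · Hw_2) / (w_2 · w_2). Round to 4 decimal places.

w1 = Hv₀ = (5·0 + 7·1 + 1·0; (-5)·0 + (-4)·1 + 4·0; 6·0 + 2·1 + 4·0) = (7, -4, 2)
w2 = Hw1 = (5·7 + 7·(-4) + 1·2; (-5)·7 + (-4)·(-4) + 4·2; 6·7 + 2·(-4) + 4·2) = (9, -11, 42)
Hw2 = (10, 167, 200)
w2·Hw2 = 9·10 + (-11)·167 + 42·200 = 6653; w2·w2 = 9·9 + (-11)·(-11) + 42·42 = 1966
λ ≈ 6653/1966 = 3.3840

λ ≈ 3.3840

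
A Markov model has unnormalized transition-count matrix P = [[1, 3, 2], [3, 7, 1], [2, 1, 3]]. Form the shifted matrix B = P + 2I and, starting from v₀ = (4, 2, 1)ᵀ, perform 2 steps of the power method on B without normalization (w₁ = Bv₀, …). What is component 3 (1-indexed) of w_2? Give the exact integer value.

B = P + 2I has rows (3, 3, 2); (3, 9, 1); (2, 1, 5)
w1 = Bv₀ = (20, 31, 15)
w2 = Bw1 = (183, 354, 146)
Requested component of w2: 146

146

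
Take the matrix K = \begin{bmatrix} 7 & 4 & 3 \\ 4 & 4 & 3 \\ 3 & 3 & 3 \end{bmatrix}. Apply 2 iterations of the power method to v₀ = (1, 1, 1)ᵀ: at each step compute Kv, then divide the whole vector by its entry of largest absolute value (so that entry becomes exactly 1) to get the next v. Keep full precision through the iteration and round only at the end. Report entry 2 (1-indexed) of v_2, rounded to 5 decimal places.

0.75148

Kv0 = (14.000000, 11.000000, 9.000000); divide by 14.000000 → v1 = (1.000000, 0.785714, 0.642857)
Kv1 = (12.071429, 9.071429, 7.285714); divide by 12.071429 → v2 = (1.000000, 0.751479, 0.603550)
Requested entry of v2: 127/169 = 0.75148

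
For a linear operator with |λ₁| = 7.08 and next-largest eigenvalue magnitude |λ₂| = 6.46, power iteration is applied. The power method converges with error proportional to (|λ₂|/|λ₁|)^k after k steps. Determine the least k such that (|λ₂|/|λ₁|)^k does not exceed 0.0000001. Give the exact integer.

|λ₂/λ₁| = 6.46/7.08 = 0.91243
Need k ≥ ln(0.0000001) / ln(0.91243) = -16.1181 / -0.0916 ≈ 175.876
Smallest integer k satisfying the bound: 176

176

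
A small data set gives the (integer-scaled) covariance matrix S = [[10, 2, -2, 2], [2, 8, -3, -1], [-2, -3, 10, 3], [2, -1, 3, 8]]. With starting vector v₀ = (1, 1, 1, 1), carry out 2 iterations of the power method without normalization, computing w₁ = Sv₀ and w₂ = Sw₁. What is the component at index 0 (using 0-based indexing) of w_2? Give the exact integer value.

w1 = Sv₀ = (12, 6, 8, 12)
w2 = Sw1 = (140, 36, 74, 138)
The requested component of w2 is 140.

140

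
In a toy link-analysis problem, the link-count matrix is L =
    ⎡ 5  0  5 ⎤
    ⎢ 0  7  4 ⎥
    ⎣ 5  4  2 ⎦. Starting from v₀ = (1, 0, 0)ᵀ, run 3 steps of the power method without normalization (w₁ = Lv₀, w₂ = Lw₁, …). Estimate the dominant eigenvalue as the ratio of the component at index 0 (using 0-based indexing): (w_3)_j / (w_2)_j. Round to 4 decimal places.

8.5000

w1 = Lv₀ = (5, 0, 5)
w2 = Lw1 = (50, 20, 35)
w3 = Lw2 = (425, 280, 400)
Ratio at component: 425 / 50 = 8.5000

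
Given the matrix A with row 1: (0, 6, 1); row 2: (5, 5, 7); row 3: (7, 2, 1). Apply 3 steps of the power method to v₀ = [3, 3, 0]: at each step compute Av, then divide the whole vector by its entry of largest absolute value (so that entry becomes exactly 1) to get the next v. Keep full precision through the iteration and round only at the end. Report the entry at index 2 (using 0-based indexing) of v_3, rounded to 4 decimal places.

0.5395

Av0 = (18.00000, 30.00000, 27.00000); divide by 30.00000 → v1 = (0.60000, 1.00000, 0.90000)
Av1 = (6.90000, 14.30000, 7.10000); divide by 14.30000 → v2 = (0.48252, 1.00000, 0.49650)
Av2 = (6.49650, 10.88811, 5.87413); divide by 10.88811 → v3 = (0.59666, 1.00000, 0.53950)
Requested entry of v3: 2520/4671 = 0.5395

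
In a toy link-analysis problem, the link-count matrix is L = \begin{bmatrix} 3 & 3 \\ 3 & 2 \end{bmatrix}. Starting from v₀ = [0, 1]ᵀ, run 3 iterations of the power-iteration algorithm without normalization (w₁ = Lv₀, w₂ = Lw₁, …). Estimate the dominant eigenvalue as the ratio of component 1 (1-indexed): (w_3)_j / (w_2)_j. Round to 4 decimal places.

5.6000

w1 = Lv₀ = (3·0 + 3·1; 3·0 + 2·1) = (3, 2)
w2 = Lw1 = (3·3 + 3·2; 3·3 + 2·2) = (15, 13)
w3 = Lw2 = (84, 71)
Ratio at component: 84 / 15 = 5.6000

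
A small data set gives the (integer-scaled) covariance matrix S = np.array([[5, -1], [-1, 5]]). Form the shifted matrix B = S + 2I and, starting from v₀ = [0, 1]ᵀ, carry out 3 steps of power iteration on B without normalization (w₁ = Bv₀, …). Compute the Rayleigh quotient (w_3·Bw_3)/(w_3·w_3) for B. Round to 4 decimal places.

7.6978

B = S + 2I has rows (7, -1); (-1, 7)
w1 = Bv₀ = (7·0 + (-1)·1; (-1)·0 + 7·1) = (-1, 7)
w2 = Bw1 = (7·(-1) + (-1)·7; (-1)·(-1) + 7·7) = (-14, 50)
w3 = Bw2 = (-148, 364)
Bw3 = (-1400, 2696)
w3·Bw3 = 1188544; w3·w3 = 154400; μ ≈ 1188544/154400 = 7.6978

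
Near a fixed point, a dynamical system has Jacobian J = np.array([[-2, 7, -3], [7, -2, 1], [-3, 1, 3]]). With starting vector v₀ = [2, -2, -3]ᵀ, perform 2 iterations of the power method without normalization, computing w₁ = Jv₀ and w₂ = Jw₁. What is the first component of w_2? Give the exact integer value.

w1 = Jv₀ = (-9, 15, -17)
w2 = Jw1 = (174, -110, -9)
The requested component of w2 is 174.

174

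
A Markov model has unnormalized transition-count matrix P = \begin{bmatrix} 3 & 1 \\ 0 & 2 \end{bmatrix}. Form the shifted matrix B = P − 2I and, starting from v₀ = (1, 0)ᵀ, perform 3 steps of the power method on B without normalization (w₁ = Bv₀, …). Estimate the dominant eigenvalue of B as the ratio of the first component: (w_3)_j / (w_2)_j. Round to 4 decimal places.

1.0000

B = P − 2I has rows (1, 1); (0, 0)
w1 = Bv₀ = (1·1 + 1·0; 0·1 + 0·0) = (1, 0)
w2 = Bw1 = (1·1 + 1·0; 0·1 + 0·0) = (1, 0)
w3 = Bw2 = (1, 0)
Ratio: 1/1 = 1.0000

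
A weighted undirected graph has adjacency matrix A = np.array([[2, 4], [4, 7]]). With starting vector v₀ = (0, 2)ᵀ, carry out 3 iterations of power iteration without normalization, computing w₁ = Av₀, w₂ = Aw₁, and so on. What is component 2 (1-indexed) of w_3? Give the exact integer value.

1198

w1 = Av₀ = (2·0 + 4·2; 4·0 + 7·2) = (8, 14)
w2 = Aw1 = (2·8 + 4·14; 4·8 + 7·14) = (72, 130)
w3 = Aw2 = (664, 1198)
The requested component of w3 is 1198.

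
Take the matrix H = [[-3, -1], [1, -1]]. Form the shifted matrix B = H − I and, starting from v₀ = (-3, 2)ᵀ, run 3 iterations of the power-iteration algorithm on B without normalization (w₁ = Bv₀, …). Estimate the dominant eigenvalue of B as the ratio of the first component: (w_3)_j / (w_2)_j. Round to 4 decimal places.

B = H − I has rows (-4, -1); (1, -2)
w1 = Bv₀ = (10, -7)
w2 = Bw1 = (-33, 24)
w3 = Bw2 = (108, -81)
Ratio: 108/-33 = -3.2727

μ ≈ -3.2727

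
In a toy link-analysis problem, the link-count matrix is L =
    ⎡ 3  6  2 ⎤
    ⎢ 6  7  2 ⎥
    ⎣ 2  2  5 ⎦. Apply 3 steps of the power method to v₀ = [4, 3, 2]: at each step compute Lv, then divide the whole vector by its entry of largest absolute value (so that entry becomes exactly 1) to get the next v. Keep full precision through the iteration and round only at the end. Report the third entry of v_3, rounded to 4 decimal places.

Lv0 = (34.00000, 49.00000, 24.00000); divide by 49.00000 → v1 = (0.69388, 1.00000, 0.48980)
Lv1 = (9.06122, 12.14286, 5.83673); divide by 12.14286 → v2 = (0.74622, 1.00000, 0.48067)
Lv2 = (9.20000, 12.43866, 5.89580); divide by 12.43866 → v3 = (0.73963, 1.00000, 0.47399)
Requested entry of v3: 3508/7401 = 0.4740

0.4740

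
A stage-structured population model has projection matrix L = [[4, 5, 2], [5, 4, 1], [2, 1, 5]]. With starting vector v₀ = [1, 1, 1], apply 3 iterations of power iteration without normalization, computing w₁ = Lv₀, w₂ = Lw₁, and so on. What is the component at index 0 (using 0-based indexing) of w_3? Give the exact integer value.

1099

w1 = Lv₀ = (4·1 + 5·1 + 2·1; 5·1 + 4·1 + 1·1; 2·1 + 1·1 + 5·1) = (11, 10, 8)
w2 = Lw1 = (4·11 + 5·10 + 2·8; 5·11 + 4·10 + 1·8; 2·11 + 1·10 + 5·8) = (110, 103, 72)
w3 = Lw2 = (1099, 1034, 683)
The requested component of w3 is 1099.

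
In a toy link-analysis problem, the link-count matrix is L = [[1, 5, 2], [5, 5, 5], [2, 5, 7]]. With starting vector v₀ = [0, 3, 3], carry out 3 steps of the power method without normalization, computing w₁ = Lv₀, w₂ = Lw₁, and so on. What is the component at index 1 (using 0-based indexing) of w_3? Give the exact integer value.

5610

w1 = Lv₀ = (1·0 + 5·3 + 2·3; 5·0 + 5·3 + 5·3; 2·0 + 5·3 + 7·3) = (21, 30, 36)
w2 = Lw1 = (1·21 + 5·30 + 2·36; 5·21 + 5·30 + 5·36; 2·21 + 5·30 + 7·36) = (243, 435, 444)
w3 = Lw2 = (3306, 5610, 5769)
The requested component of w3 is 5610.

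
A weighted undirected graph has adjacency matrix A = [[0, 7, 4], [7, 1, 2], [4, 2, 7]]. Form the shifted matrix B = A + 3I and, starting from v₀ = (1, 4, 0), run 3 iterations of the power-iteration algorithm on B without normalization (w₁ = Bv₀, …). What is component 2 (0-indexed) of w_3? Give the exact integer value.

4774

B = A + 3I has rows (3, 7, 4); (7, 4, 2); (4, 2, 10)
w1 = Bv₀ = (3·1 + 7·4 + 4·0; 7·1 + 4·4 + 2·0; 4·1 + 2·4 + 10·0) = (31, 23, 12)
w2 = Bw1 = (3·31 + 7·23 + 4·12; 7·31 + 4·23 + 2·12; 4·31 + 2·23 + 10·12) = (302, 333, 290)
w3 = Bw2 = (4397, 4026, 4774)
Requested component of w3: 4774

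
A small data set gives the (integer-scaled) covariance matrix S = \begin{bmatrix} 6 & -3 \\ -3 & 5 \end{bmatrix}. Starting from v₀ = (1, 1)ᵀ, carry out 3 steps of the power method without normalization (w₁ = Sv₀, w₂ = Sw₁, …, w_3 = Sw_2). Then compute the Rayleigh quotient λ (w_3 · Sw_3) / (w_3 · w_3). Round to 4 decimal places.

w1 = Sv₀ = (6·1 + (-3)·1; (-3)·1 + 5·1) = (3, 2)
w2 = Sw1 = (6·3 + (-3)·2; (-3)·3 + 5·2) = (12, 1)
w3 = Sw2 = (69, -31)
Sw3 = (507, -362)
w3·Sw3 = 69·507 + (-31)·(-362) = 46205; w3·w3 = 69·69 + (-31)·(-31) = 5722
λ ≈ 46205/5722 = 8.0750

8.0750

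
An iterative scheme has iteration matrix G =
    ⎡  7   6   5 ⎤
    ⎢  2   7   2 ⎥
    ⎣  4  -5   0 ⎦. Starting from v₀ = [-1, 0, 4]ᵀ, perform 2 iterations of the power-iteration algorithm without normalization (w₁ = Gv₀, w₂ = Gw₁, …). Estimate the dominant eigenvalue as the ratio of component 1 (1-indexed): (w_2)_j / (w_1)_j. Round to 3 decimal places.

w1 = Gv₀ = (7·(-1) + 6·0 + 5·4; 2·(-1) + 7·0 + 2·4; 4·(-1) + (-5)·0 + 0·4) = (13, 6, -4)
w2 = Gw1 = (7·13 + 6·6 + 5·(-4); 2·13 + 7·6 + 2·(-4); 4·13 + (-5)·6 + 0·(-4)) = (107, 60, 22)
Ratio at component: 107 / 13 = 8.231

8.231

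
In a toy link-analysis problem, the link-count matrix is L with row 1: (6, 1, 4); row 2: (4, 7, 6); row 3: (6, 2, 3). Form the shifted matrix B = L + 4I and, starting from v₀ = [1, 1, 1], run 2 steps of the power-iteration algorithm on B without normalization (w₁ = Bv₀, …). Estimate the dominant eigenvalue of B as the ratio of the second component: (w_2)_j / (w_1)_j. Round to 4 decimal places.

μ ≈ 18.1429

B = L + 4I has rows (10, 1, 4); (4, 11, 6); (6, 2, 7)
w1 = Bv₀ = (10·1 + 1·1 + 4·1; 4·1 + 11·1 + 6·1; 6·1 + 2·1 + 7·1) = (15, 21, 15)
w2 = Bw1 = (10·15 + 1·21 + 4·15; 4·15 + 11·21 + 6·15; 6·15 + 2·21 + 7·15) = (231, 381, 237)
Ratio: 381/21 = 18.1429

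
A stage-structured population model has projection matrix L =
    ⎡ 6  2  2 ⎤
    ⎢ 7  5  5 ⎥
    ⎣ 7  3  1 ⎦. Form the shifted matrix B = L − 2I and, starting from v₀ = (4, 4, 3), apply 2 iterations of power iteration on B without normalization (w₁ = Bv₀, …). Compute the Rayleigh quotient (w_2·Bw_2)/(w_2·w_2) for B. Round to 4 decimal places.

B = L − 2I has rows (4, 2, 2); (7, 3, 5); (7, 3, -1)
w1 = Bv₀ = (30, 55, 37)
w2 = Bw1 = (304, 560, 338)
Bw2 = (3012, 5498, 3470)
w2·Bw2 = 5167388; w2·w2 = 520260; μ ≈ 5167388/520260 = 9.9323

9.9323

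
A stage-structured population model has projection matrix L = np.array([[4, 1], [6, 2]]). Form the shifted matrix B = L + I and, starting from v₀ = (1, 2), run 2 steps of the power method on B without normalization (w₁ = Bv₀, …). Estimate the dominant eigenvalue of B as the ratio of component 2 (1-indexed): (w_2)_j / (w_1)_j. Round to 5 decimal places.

B = L + I has rows (5, 1); (6, 3)
w1 = Bv₀ = (7, 12)
w2 = Bw1 = (47, 78)
Ratio: 78/12 = 6.50000

μ ≈ 6.50000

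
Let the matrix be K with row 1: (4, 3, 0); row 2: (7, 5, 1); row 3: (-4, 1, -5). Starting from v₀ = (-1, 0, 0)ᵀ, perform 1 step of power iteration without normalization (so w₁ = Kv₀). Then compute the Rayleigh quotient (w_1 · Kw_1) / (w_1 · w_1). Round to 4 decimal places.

w1 = Kv₀ = (4·(-1) + 3·0 + 0·0; 7·(-1) + 5·0 + 1·0; (-4)·(-1) + 1·0 + (-5)·0) = (-4, -7, 4)
Kw1 = (-37, -59, -11)
w1·Kw1 = (-4)·(-37) + (-7)·(-59) + 4·(-11) = 517; w1·w1 = (-4)·(-4) + (-7)·(-7) + 4·4 = 81
λ ≈ 517/81 = 6.3827

λ ≈ 6.3827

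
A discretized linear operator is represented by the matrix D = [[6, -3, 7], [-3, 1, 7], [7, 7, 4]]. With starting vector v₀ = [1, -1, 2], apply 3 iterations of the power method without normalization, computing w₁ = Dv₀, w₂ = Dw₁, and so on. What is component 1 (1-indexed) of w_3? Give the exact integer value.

w1 = Dv₀ = (6·1 + (-3)·(-1) + 7·2; (-3)·1 + 1·(-1) + 7·2; 7·1 + 7·(-1) + 4·2) = (23, 10, 8)
w2 = Dw1 = (6·23 + (-3)·10 + 7·8; (-3)·23 + 1·10 + 7·8; 7·23 + 7·10 + 4·8) = (164, -3, 263)
w3 = Dw2 = (2834, 1346, 2179)
The requested component of w3 is 2834.

2834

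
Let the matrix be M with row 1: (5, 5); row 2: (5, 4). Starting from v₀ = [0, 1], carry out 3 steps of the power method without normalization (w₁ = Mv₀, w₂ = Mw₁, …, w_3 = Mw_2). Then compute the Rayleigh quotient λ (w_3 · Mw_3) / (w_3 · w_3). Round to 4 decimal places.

w1 = Mv₀ = (5·0 + 5·1; 5·0 + 4·1) = (5, 4)
w2 = Mw1 = (5·5 + 5·4; 5·5 + 4·4) = (45, 41)
w3 = Mw2 = (430, 389)
Mw3 = (4095, 3706)
w3·Mw3 = 430·4095 + 389·3706 = 3202484; w3·w3 = 430·430 + 389·389 = 336221
λ ≈ 3202484/336221 = 9.5249

9.5249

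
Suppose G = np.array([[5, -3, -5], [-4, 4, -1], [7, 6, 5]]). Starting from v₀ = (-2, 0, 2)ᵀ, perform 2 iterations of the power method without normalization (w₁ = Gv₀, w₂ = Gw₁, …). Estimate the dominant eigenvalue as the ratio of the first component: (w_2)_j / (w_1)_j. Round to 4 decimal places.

4.9000

w1 = Gv₀ = (-20, 6, -4)
w2 = Gw1 = (-98, 108, -124)
Ratio at component: -98 / -20 = 4.9000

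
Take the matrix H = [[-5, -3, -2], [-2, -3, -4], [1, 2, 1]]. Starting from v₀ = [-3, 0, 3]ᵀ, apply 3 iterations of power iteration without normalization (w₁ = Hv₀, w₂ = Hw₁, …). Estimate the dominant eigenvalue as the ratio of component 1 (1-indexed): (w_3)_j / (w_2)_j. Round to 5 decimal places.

w1 = Hv₀ = (9, -6, 0)
w2 = Hw1 = (-27, 0, -3)
w3 = Hw2 = (141, 66, -30)
Ratio at component: 141 / -27 = -5.22222

λ ≈ -5.22222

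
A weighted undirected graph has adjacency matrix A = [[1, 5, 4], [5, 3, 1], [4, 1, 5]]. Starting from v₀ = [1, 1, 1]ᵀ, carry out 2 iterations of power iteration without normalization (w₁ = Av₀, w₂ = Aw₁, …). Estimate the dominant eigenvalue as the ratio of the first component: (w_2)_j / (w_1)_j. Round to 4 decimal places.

9.5000

w1 = Av₀ = (1·1 + 5·1 + 4·1; 5·1 + 3·1 + 1·1; 4·1 + 1·1 + 5·1) = (10, 9, 10)
w2 = Aw1 = (1·10 + 5·9 + 4·10; 5·10 + 3·9 + 1·10; 4·10 + 1·9 + 5·10) = (95, 87, 99)
Ratio at component: 95 / 10 = 9.5000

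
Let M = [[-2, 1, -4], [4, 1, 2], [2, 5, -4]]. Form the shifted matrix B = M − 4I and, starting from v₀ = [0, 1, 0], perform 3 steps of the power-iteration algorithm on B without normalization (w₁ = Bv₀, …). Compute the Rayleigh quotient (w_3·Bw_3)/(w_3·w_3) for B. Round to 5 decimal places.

B = M − 4I has rows (-6, 1, -4); (4, -3, 2); (2, 5, -8)
w1 = Bv₀ = ((-6)·0 + 1·1 + (-4)·0; 4·0 + (-3)·1 + 2·0; 2·0 + 5·1 + (-8)·0) = (1, -3, 5)
w2 = Bw1 = ((-6)·1 + 1·(-3) + (-4)·5; 4·1 + (-3)·(-3) + 2·5; 2·1 + 5·(-3) + (-8)·5) = (-29, 23, -53)
w3 = Bw2 = (409, -291, 481)
Bw3 = (-4669, 3471, -4485)
w3·Bw3 = -5076967; w3·w3 = 483323; μ ≈ -5076967/483323 = -10.50429

μ ≈ -10.50429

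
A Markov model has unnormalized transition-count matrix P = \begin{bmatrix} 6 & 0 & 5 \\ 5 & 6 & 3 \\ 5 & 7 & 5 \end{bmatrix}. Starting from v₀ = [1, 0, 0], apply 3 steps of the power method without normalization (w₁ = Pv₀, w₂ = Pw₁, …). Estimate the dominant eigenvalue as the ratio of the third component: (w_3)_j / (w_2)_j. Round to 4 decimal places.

w1 = Pv₀ = (6, 5, 5)
w2 = Pw1 = (61, 75, 90)
w3 = Pw2 = (816, 1025, 1280)
Ratio at component: 1280 / 90 = 14.2222

14.2222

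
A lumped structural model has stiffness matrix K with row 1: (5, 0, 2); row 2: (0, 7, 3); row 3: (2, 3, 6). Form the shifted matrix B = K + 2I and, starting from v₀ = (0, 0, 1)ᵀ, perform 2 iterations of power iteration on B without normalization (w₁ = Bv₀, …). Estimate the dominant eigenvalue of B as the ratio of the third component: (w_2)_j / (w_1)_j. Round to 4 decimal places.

B = K + 2I has rows (7, 0, 2); (0, 9, 3); (2, 3, 8)
w1 = Bv₀ = (2, 3, 8)
w2 = Bw1 = (30, 51, 77)
Ratio: 77/8 = 9.6250

9.6250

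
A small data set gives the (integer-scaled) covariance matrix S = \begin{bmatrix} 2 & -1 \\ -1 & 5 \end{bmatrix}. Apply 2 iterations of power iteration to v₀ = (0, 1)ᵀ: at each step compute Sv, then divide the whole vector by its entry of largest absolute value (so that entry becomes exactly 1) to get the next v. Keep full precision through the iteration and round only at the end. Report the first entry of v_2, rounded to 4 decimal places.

Sv0 = (-1.00000, 5.00000); divide by 5.00000 → v1 = (-0.20000, 1.00000)
Sv1 = (-1.40000, 5.20000); divide by 5.20000 → v2 = (-0.26923, 1.00000)
Requested entry of v2: -7/26 = -0.2692

-0.2692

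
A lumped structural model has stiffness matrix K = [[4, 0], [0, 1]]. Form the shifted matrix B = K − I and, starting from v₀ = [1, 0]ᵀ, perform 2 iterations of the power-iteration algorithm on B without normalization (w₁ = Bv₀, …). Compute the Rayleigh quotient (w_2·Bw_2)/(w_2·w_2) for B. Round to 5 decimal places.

μ ≈ 3.00000

B = K − I has rows (3, 0); (0, 0)
w1 = Bv₀ = (3·1 + 0·0; 0·1 + 0·0) = (3, 0)
w2 = Bw1 = (3·3 + 0·0; 0·3 + 0·0) = (9, 0)
Bw2 = (27, 0)
w2·Bw2 = 243; w2·w2 = 81; μ ≈ 243/81 = 3.00000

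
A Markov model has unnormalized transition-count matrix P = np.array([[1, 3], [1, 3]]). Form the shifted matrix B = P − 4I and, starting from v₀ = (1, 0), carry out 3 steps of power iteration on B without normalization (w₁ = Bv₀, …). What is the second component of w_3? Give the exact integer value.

B = P − 4I has rows (-3, 3); (1, -1)
w1 = Bv₀ = (-3, 1)
w2 = Bw1 = (12, -4)
w3 = Bw2 = (-48, 16)
Requested component of w3: 16

16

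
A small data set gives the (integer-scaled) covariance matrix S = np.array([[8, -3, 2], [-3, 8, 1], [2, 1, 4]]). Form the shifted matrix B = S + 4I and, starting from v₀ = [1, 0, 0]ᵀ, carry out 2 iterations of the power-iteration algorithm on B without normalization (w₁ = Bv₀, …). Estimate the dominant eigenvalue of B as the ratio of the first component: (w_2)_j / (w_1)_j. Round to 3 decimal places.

13.083

B = S + 4I has rows (12, -3, 2); (-3, 12, 1); (2, 1, 8)
w1 = Bv₀ = (12, -3, 2)
w2 = Bw1 = (157, -70, 37)
Ratio: 157/12 = 13.083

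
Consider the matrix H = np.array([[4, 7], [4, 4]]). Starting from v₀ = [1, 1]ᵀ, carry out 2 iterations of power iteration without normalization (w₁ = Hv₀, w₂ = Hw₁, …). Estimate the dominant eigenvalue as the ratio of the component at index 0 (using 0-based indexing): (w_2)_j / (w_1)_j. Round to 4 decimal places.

w1 = Hv₀ = (4·1 + 7·1; 4·1 + 4·1) = (11, 8)
w2 = Hw1 = (4·11 + 7·8; 4·11 + 4·8) = (100, 76)
Ratio at component: 100 / 11 = 9.0909

9.0909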